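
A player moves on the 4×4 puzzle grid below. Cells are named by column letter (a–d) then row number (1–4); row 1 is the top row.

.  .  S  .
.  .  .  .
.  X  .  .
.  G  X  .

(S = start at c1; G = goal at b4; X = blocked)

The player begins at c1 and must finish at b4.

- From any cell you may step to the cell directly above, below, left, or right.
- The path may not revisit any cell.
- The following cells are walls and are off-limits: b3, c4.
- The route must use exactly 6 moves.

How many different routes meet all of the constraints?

3

Need simple routes of exactly 6 moves from c1 to b4 (Manhattan distance 4, so 1 moves are spent on a detour and 1 undoing it).
Enumerating: c1 c2 b2 a2 a3 a4 b4 | c1 b1 b2 a2 a3 a4 b4 | c1 b1 a1 a2 a3 a4 b4.
That gives 3 routes.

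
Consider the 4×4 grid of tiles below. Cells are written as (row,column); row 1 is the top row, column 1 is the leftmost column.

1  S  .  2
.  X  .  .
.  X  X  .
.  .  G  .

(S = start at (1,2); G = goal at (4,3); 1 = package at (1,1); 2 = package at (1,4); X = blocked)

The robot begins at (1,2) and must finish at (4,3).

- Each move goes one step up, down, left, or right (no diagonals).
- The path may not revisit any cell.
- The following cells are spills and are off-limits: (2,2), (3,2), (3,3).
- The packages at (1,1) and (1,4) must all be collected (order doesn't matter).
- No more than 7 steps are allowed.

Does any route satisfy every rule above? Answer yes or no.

no

Even ignoring the no-revisit rule, getting from (1,2) to (4,3), taking the cheapest ordering (1,2) → (1,1) → (1,4) → (4,3) needs at least 1 + 3 + 4 = 8 moves (Manhattan distance per leg), which exceeds the 7-move limit.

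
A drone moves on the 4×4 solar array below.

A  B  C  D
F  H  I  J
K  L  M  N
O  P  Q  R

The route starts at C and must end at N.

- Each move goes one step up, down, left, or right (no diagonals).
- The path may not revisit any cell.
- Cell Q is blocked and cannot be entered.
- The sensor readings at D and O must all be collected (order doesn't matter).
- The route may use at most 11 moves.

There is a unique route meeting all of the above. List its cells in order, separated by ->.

C -> D -> J -> I -> H -> F -> K -> O -> P -> L -> M -> N

Any route must reach D and O and still end at N within 11 moves, so the order of the required stops is forced.
Route from C: right to D, down to J, 3× left (reaching F), 2× down (reaching O), right to P, up to L, 2× right (reaching N) — 11 moves in all.
Check: all required cells visited; 11 ≤ 11 moves.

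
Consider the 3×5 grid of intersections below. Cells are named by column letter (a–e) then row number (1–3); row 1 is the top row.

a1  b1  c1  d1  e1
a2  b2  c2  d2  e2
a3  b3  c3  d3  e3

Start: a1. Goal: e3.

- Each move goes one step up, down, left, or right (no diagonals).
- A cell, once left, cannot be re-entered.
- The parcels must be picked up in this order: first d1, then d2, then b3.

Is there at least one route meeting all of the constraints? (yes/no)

yes

One route that works: a1 → b1 → c1 → d1 → d2 → c2 → b2 → b3 → c3 → d3 → e3.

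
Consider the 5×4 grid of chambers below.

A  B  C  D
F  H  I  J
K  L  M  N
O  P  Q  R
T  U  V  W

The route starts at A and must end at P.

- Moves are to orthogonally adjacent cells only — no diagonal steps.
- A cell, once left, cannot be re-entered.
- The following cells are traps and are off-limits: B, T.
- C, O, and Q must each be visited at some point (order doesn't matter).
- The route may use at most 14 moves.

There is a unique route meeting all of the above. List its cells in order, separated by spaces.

The 14-move cap with required stops at C, O, Q leaves no slack for detours.
Route from A: down 1 to F, right 2 to I, up 1 to C, right 1 to D, down 3 to R, left 1 to Q, up 1 to M, left 2 to K, down 1 to O, right 1 to P — 14 moves in all.
Check: all required cells visited; 14 ≤ 14 moves.

A F H I C D J N R Q M L K O P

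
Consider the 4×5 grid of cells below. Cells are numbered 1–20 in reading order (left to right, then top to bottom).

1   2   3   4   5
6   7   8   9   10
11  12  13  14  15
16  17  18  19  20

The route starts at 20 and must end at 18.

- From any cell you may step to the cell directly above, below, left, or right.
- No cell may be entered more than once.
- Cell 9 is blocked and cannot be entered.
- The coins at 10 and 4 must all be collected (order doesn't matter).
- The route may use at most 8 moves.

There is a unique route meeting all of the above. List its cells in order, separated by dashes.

Any route must reach 10 and 4 and still end at 18 within 8 moves, so the order of the required stops is forced.
Route from 20: up 3 to 5, left 2 to 3, down 3 to 18 — 8 moves in all.
Check: all required cells visited; 8 ≤ 8 moves.

20 - 15 - 10 - 5 - 4 - 3 - 8 - 13 - 18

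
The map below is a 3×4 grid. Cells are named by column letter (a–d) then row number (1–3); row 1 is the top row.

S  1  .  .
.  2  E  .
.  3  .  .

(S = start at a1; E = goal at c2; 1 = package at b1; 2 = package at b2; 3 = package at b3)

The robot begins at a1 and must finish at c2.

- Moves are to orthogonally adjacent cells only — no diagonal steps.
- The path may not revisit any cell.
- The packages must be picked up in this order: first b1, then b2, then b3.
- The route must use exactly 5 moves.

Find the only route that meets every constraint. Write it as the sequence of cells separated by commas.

a1, b1, b2, b3, c3, c2

The waypoints must appear in the order b1, b2, b3, with no cell reused.
Route from a1: right 1 to b1, down 2 to b3, right 1 to c3, up 1 to c2 — 5 moves in all.
Check: order respected (1 at step 1, 2 at step 2, 3 at step 3); 5 moves as required.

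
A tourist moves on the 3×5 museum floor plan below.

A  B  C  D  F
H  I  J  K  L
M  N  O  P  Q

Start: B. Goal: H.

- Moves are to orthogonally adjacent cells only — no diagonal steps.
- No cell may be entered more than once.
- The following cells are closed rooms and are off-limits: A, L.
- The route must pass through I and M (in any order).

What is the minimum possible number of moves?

4

Any route passes through I and M in some order between B and H. Summing Manhattan distances along each leg and taking the cheapest ordering (B → I → M → H) gives a lower bound of 1 + 2 + 1 = 4 moves.
A route of 4 moves achieves this: B → I → N → M → H.
Since 4 matches the lower bound, it is optimal.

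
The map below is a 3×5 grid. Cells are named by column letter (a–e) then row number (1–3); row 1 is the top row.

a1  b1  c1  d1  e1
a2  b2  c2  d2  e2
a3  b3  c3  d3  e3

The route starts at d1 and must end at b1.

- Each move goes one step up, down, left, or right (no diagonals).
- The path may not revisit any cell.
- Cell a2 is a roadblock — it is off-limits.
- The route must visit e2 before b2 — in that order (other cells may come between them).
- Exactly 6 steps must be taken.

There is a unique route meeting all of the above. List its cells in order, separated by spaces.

The waypoints must appear in the order e2, b2, with no cell reused.
Route from d1: right 1 to e1, down 1 to e2, left 3 to b2, up 1 to b1 — 6 moves in all.
Check: order respected (e2 at step 2, b2 at step 5); 6 moves as required.

d1 e1 e2 d2 c2 b2 b1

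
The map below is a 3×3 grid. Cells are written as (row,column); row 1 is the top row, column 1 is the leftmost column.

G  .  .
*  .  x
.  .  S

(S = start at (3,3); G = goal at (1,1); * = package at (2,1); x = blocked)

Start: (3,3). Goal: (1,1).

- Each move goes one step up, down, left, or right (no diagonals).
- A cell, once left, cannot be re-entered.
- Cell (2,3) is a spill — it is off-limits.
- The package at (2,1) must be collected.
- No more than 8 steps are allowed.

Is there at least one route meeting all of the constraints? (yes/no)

One route that works: (3,3) → (3,2) → (2,2) → (2,1) → (1,1).

yes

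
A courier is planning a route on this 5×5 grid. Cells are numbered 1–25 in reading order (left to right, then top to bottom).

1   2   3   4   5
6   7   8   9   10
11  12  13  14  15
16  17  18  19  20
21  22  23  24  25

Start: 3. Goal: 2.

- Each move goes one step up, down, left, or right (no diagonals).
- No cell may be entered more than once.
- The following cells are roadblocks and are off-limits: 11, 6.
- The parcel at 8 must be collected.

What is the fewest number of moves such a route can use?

3

Any route passes through 8 somewhere between 3 and 2. Summing Manhattan distances along the two legs (3 → 8 → 2) gives a lower bound of 1 + 2 = 3 moves.
A route of 3 moves achieves this: 3 → 8 → 7 → 2.
Since 3 matches the lower bound, it is optimal.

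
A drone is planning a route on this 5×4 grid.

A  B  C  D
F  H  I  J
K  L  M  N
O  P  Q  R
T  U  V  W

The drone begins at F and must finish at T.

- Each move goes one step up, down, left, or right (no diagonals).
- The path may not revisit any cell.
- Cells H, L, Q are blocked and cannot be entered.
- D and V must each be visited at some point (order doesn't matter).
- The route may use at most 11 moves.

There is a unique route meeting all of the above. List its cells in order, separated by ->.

The budget equals the shortest possible length, so every move has to be on a shortest route through the required cells.
Route from F: up to A, 3× right (reaching D), 4× down (reaching W), 3× left (reaching T) — 11 moves in all.
Check: all required cells visited; 11 ≤ 11 moves.

F -> A -> B -> C -> D -> J -> N -> R -> W -> V -> U -> T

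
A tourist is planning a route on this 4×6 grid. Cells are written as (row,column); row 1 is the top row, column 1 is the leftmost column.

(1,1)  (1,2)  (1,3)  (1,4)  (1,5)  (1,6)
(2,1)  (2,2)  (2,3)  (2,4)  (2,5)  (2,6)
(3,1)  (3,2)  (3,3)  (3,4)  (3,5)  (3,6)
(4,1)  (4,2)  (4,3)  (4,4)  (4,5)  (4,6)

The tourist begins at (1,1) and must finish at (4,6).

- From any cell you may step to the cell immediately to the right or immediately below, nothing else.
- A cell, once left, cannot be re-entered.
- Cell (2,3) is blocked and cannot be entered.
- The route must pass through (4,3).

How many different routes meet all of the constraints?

7

A right/down-only route from (1,1) to (4,6) makes exactly 3 down-moves and 5 right-moves in some order.
With no other constraints that would be C(8,3) = 56 routes.
Split at (4,3) and multiply the segment counts (each segment already excludes blocked cells): (1,1)→(4,3): 7; (4,3)→(4,6): 1; product = 7.
That gives 7 routes.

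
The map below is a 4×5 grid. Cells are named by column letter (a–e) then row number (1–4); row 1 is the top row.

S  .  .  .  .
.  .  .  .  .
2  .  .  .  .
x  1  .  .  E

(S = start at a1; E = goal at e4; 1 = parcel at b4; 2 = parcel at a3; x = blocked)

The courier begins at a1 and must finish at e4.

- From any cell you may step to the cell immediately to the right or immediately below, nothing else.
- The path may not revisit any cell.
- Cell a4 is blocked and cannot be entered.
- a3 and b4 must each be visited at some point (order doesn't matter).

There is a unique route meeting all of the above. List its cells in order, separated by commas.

Moves only go right or down, so the column and row indices never decrease.
Route from a1: 2× down (reaching a3), right to b3, down to b4, 3× right (reaching e4) — 7 moves in all.
Check: all required cells visited.

a1, a2, a3, b3, b4, c4, d4, e4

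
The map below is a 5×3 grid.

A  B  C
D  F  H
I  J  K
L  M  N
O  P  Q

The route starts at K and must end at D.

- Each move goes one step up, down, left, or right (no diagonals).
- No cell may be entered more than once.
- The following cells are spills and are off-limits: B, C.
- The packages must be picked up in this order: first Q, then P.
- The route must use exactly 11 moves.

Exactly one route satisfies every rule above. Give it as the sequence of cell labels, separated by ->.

K -> H -> F -> J -> M -> N -> Q -> P -> O -> L -> I -> D

The waypoints must appear in the order Q, P, with no cell reused.
Route from K: up to H, left to F, 2× down (reaching M), right to N, down to Q, 2× left (reaching O), 3× up (reaching D) — 11 moves in all.
Check: order respected (Q at step 6, P at step 7); 11 moves as required.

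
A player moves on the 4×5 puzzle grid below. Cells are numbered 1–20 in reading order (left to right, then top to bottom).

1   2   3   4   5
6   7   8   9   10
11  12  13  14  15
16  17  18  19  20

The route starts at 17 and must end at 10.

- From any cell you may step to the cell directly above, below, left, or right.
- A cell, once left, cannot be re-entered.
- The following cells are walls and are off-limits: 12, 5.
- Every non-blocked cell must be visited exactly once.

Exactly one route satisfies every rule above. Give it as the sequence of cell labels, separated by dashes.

17 - 16 - 11 - 6 - 1 - 2 - 7 - 8 - 3 - 4 - 9 - 14 - 13 - 18 - 19 - 20 - 15 - 10

Need to visit all 18 open cells exactly once, starting at 17 and ending at 10.
Cell 1 has only two open neighbours (6 and 2), so the path must pass straight through it: one of those is the cell it's entered from and the other is where it exits.
Route from 17: left to 16, 3× up (reaching 1), right to 2, down to 7, right to 8, up to 3, right to 4, 2× down (reaching 14), left to 13, down to 18, 2× right (reaching 20), 2× up (reaching 10) — 17 moves in all.
Check: all 18 open cells covered.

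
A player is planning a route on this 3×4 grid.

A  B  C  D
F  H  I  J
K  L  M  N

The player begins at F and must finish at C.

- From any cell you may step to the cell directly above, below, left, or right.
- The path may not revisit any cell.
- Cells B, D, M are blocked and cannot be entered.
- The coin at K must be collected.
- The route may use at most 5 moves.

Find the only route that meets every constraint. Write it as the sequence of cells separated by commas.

F, K, L, H, I, C

The 5-move cap with required stops at K leaves no slack for detours.
Route from F: down to K, right to L, up to H, right to I, up to C — 5 moves in all.
Check: all required cells visited; 5 ≤ 5 moves.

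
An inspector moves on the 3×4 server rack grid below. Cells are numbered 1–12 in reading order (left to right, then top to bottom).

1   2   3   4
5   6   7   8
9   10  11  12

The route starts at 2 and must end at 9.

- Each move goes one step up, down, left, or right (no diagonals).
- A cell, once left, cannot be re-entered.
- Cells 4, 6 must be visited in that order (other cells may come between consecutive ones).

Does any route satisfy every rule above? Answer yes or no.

One route that works: 2 → 3 → 4 → 8 → 7 → 6 → 10 → 9.

yes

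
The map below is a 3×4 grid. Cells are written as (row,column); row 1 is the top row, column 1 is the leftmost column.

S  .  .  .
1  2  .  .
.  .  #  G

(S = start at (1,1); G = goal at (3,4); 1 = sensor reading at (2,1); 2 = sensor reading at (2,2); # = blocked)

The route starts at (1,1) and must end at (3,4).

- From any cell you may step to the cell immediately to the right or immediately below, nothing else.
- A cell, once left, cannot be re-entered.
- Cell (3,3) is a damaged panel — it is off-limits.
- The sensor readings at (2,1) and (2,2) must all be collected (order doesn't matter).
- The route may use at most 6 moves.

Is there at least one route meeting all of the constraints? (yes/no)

yes

One route that works: (1,1) → (2,1) → (2,2) → (2,3) → (2,4) → (3,4).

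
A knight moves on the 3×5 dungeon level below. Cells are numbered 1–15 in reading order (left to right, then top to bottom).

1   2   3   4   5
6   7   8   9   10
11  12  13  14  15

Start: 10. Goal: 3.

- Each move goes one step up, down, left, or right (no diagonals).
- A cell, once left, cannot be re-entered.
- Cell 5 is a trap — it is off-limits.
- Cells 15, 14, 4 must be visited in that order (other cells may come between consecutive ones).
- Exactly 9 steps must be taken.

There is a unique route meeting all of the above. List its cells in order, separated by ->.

The waypoints must appear in the order 15, 14, 4, with no cell reused.
Route from 10: down 1 to 15, left 3 to 12, up 1 to 7, right 2 to 9, up 1 to 4, left 1 to 3 — 9 moves in all.
Check: order respected (15 at step 1, 14 at step 2, 4 at step 8); 9 moves as required.

10 -> 15 -> 14 -> 13 -> 12 -> 7 -> 8 -> 9 -> 4 -> 3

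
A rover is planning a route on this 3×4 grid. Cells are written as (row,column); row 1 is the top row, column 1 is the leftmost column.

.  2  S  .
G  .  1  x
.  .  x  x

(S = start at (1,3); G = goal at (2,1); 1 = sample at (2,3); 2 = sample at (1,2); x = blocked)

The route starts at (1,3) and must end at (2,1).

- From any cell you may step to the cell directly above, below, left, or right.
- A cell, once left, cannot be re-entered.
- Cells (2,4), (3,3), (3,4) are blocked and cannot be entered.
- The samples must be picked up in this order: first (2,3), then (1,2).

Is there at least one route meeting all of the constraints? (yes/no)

yes

One route that works: (1,3) → (2,3) → (2,2) → (1,2) → (1,1) → (2,1).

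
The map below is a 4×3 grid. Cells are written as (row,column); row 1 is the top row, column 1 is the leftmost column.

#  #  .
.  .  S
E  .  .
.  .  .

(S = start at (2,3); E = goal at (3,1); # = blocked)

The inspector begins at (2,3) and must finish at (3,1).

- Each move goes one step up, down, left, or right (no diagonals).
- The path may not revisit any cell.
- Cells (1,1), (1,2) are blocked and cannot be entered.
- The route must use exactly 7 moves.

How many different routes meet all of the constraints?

Need simple routes of exactly 7 moves from (2,3) to (3,1) (Manhattan distance 3, so 2 moves are spent on a detour and 2 undoing it).
Enumerating: (2,3) (3,3) (4,3) (4,2) (3,2) (2,2) (2,1) (3,1) | (2,3) (2,2) (3,2) (3,3) (4,3) (4,2) (4,1) (3,1).
That gives 2 routes.

2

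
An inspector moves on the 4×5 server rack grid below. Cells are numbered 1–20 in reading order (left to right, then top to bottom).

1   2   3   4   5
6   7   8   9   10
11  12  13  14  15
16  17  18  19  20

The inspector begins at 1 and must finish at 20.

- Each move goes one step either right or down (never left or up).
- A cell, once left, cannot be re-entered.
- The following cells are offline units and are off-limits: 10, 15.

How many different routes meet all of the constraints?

A right/down-only route from 1 to 20 makes exactly 3 down-moves and 4 right-moves in some order.
With no other constraints that would be C(7,3) = 35 routes.
Subtract routes through each blocked cell (inclusion–exclusion for overlaps): − through 10: 5 − through 15: 15 + through 10&15: 5 → 20.
That gives 20 routes.

20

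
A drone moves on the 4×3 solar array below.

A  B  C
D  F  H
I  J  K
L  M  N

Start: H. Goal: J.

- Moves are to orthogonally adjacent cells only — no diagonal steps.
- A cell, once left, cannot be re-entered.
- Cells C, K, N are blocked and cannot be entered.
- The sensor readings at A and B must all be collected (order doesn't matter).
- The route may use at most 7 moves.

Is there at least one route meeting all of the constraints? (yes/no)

yes

One route that works: H → F → B → A → D → I → J.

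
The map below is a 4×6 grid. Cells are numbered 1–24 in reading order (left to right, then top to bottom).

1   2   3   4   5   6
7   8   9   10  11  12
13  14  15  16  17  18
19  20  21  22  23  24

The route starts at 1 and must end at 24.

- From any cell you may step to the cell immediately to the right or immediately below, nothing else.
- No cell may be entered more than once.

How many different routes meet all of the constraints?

A right/down-only route from 1 to 24 makes exactly 3 down-moves and 5 right-moves in some order.
With no other constraints that would be C(8,3) = 56 routes.
That gives 56 routes.

56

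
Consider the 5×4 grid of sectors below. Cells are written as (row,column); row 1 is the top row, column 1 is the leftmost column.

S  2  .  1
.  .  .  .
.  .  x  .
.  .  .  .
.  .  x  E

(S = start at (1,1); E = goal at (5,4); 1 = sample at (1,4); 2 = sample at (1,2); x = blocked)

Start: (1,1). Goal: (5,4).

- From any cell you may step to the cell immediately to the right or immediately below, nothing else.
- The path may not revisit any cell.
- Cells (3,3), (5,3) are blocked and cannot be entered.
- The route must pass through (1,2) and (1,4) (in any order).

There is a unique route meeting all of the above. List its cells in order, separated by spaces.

(1,1) (1,2) (1,3) (1,4) (2,4) (3,4) (4,4) (5,4)

Moves only go right or down, so the column and row indices never decrease.
Route from (1,1): right 3 to (1,4), down 4 to (5,4) — 7 moves in all.
Check: all required cells visited.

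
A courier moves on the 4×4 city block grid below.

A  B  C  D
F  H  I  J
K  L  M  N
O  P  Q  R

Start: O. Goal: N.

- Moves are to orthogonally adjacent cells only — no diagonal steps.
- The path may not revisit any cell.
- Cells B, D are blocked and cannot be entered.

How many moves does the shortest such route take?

The Manhattan distance from O to N is |4−3| + |1−4| = 4, so at least 4 moves are needed.
A route of 4 moves achieves this: O → K → L → M → N.
Since 4 matches the lower bound, it is optimal.

4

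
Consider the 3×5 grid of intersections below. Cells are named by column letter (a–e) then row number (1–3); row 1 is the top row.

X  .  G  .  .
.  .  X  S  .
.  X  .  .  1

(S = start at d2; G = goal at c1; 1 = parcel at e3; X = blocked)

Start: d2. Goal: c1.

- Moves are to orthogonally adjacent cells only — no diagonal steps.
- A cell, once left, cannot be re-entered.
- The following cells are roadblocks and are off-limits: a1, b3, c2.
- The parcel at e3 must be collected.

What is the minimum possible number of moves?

6

Any route passes through e3 somewhere between d2 and c1. Summing Manhattan distances along the two legs (d2 → e3 → c1) gives a lower bound of 2 + 4 = 6 moves.
A route of 6 moves achieves this: d2 → d3 → e3 → e2 → e1 → d1 → c1.
Since 6 matches the lower bound, it is optimal.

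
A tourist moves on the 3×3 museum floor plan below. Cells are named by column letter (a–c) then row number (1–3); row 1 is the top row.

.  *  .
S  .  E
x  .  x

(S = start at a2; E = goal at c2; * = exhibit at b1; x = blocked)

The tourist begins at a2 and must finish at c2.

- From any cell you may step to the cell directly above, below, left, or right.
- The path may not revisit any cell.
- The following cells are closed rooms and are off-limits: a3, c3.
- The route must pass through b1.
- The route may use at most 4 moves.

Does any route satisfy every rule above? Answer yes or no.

One route that works: a2 → a1 → b1 → b2 → c2.

yes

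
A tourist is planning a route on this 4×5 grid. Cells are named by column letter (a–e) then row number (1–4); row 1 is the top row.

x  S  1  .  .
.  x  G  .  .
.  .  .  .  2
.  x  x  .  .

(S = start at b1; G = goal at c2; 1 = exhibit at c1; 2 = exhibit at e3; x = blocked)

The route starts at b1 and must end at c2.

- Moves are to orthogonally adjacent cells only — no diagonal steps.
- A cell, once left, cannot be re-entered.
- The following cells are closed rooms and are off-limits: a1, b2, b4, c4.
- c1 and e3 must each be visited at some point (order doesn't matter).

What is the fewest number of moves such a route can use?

8

Any route passes through c1 and e3 in some order between b1 and c2. Summing Manhattan distances along each leg and taking the cheapest ordering (b1 → c1 → e3 → c2) gives a lower bound of 1 + 4 + 3 = 8 moves.
A route of 8 moves achieves this: b1 → c1 → d1 → d2 → e2 → e3 → d3 → c3 → c2.
Since 8 matches the lower bound, it is optimal.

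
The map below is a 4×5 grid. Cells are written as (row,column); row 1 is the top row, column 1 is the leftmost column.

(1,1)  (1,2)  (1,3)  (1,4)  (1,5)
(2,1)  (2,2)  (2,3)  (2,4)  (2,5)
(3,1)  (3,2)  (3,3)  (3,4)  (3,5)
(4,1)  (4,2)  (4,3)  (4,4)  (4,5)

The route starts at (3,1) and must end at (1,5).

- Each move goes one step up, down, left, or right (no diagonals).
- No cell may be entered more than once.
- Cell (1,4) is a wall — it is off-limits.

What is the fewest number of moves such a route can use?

6

The Manhattan distance from (3,1) to (1,5) is |3−1| + |1−5| = 6, so at least 6 moves are needed.
A route of 6 moves achieves this: (3,1) → (2,1) → (2,2) → (2,3) → (2,4) → (2,5) → (1,5).
Since 6 matches the lower bound, it is optimal.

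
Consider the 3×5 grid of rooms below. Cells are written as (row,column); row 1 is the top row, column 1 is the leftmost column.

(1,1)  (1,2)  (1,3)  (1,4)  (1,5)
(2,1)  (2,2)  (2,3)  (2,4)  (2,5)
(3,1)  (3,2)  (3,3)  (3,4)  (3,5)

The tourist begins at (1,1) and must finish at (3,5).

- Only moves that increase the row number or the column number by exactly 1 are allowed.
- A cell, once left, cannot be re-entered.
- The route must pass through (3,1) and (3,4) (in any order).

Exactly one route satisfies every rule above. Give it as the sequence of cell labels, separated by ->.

(1,1) -> (2,1) -> (3,1) -> (3,2) -> (3,3) -> (3,4) -> (3,5)

Moves only go right or down, so the column and row indices never decrease.
Route from (1,1): 2× down (reaching (3,1)), 4× right (reaching (3,5)) — 6 moves in all.
Check: all required cells visited.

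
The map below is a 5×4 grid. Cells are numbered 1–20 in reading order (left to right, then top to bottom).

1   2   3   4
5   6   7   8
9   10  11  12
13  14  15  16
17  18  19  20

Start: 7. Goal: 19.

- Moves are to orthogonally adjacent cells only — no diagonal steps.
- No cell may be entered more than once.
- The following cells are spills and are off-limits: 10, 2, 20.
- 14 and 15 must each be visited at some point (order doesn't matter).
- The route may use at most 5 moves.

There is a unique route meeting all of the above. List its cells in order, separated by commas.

7, 11, 15, 14, 18, 19

Any route must reach 14 and 15 and still end at 19 within 5 moves, so the order of the required stops is forced.
Route from 7: 2× down (reaching 15), left to 14, down to 18, right to 19 — 5 moves in all.
Check: all required cells visited; 5 ≤ 5 moves.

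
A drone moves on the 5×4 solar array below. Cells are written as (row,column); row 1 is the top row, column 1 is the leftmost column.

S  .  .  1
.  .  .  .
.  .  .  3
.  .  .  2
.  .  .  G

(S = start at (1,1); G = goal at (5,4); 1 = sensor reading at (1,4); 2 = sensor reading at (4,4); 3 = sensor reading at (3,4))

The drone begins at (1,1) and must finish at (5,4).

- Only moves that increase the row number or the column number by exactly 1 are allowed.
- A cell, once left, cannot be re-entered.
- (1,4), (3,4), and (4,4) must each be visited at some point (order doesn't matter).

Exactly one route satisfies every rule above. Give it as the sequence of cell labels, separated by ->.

(1,1) -> (1,2) -> (1,3) -> (1,4) -> (2,4) -> (3,4) -> (4,4) -> (5,4)

Moves only go right or down, so the column and row indices never decrease.
Route from (1,1): right 3 to (1,4), down 4 to (5,4) — 7 moves in all.
Check: all required cells visited.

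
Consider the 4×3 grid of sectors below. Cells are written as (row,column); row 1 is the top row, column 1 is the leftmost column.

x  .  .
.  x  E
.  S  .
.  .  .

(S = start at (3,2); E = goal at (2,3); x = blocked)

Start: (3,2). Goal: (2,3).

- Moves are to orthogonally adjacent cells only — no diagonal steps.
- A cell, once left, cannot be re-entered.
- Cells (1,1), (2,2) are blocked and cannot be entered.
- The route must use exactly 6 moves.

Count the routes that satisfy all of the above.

1

Need simple routes of exactly 6 moves from (3,2) to (2,3) (Manhattan distance 2, so 2 moves are spent on a detour and 2 undoing it).
Enumerating: (3,2) (3,1) (4,1) (4,2) (4,3) (3,3) (2,3).
That gives 1 route.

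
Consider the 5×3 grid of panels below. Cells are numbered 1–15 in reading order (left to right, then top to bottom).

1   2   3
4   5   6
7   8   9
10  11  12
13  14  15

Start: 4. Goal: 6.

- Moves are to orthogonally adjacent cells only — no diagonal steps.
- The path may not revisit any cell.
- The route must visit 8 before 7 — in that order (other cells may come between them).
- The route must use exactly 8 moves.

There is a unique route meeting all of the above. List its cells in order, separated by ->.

The waypoints must appear in the order 8, 7, with no cell reused.
Route from 4: right 1 to 5, down 1 to 8, left 1 to 7, down 1 to 10, right 2 to 12, up 2 to 6 — 8 moves in all.
Check: order respected (8 at step 2, 7 at step 3); 8 moves as required.

4 -> 5 -> 8 -> 7 -> 10 -> 11 -> 12 -> 9 -> 6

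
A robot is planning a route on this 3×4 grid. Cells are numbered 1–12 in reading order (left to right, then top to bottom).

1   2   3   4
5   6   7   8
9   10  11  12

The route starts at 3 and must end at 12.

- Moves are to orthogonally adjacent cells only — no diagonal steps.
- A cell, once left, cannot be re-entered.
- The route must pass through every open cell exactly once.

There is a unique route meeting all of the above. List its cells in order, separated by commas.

3, 4, 8, 7, 6, 2, 1, 5, 9, 10, 11, 12

Need to visit all 12 open cells exactly once, starting at 3 and ending at 12.
Route from 3: right to 4, down to 8, 2× left (reaching 6), up to 2, left to 1, 2× down (reaching 9), 3× right (reaching 12) — 11 moves in all.
Check: all 12 open cells covered.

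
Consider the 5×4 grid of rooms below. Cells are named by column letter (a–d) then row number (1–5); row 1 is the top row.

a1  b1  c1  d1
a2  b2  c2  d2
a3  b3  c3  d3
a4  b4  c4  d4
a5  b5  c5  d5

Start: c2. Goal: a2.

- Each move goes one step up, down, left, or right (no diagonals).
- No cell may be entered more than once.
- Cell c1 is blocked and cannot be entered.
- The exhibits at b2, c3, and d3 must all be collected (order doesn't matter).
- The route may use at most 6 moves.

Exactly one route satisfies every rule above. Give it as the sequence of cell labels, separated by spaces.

c2 d2 d3 c3 b3 b2 a2

The budget equals the shortest possible length, so every move has to be on a shortest route through the required cells.
Route from c2: right 1 to d2, down 1 to d3, left 2 to b3, up 1 to b2, left 1 to a2 — 6 moves in all.
Check: all required cells visited; 6 ≤ 6 moves.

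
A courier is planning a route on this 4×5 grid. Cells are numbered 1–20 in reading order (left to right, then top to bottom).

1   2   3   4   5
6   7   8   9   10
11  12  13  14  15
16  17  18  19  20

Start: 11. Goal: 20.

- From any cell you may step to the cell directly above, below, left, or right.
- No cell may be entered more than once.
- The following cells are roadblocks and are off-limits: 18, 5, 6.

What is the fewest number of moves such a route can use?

The Manhattan distance from 11 to 20 is |3−4| + |1−5| = 5, so at least 5 moves are needed.
A route of 5 moves achieves this: 11 → 12 → 13 → 14 → 19 → 20.
Since 5 matches the lower bound, it is optimal.

5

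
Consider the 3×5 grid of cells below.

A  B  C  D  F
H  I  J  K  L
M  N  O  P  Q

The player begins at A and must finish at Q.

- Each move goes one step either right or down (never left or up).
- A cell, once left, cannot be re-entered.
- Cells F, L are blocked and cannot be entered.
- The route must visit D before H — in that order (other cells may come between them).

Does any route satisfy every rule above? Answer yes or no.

no

H lies to the left of D, so going from D to H would need a leftward move — but moves only go right/down, so D cannot be visited before H.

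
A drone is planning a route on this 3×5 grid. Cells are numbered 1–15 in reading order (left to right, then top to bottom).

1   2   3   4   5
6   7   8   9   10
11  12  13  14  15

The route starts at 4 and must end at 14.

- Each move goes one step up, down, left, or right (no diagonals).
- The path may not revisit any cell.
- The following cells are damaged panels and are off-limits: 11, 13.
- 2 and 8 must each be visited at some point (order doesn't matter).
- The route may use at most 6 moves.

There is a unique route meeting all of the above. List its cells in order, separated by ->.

4 -> 3 -> 2 -> 7 -> 8 -> 9 -> 14

The 6-move cap with required stops at 2, 8 leaves no slack for detours.
Route from 4: left 2 to 2, down 1 to 7, right 2 to 9, down 1 to 14 — 6 moves in all.
Check: all required cells visited; 6 ≤ 6 moves.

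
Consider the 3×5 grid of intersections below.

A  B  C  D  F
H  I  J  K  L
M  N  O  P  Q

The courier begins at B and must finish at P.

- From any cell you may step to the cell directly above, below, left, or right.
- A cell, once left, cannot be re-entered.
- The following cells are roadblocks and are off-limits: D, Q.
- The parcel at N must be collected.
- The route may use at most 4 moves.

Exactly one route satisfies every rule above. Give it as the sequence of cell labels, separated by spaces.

The budget equals the shortest possible length, so every move has to be on a shortest route through the required cells.
Route from B: 2× down (reaching N), 2× right (reaching P) — 4 moves in all.
Check: all required cells visited; 4 ≤ 4 moves.

B I N O P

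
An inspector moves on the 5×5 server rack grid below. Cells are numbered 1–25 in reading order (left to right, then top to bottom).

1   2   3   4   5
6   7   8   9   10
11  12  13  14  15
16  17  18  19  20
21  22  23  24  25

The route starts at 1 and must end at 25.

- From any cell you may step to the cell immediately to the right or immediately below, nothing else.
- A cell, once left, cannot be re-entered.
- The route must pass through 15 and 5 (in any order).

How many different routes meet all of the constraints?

A right/down-only route from 1 to 25 makes exactly 4 down-moves and 4 right-moves in some order.
With no other constraints that would be C(8,4) = 70 routes.
A monotone route can only reach the required cells in the order 5, 15, so split there and multiply the segment counts: 1→5: 1; 5→15: 1; 15→25: 1; product = 1.
That gives 1 route.

1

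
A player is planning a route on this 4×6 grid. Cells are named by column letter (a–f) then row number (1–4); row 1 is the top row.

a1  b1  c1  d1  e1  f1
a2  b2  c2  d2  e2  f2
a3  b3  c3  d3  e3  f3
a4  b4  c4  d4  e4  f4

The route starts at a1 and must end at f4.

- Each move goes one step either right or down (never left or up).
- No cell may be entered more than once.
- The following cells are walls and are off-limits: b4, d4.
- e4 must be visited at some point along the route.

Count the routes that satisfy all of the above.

A right/down-only route from a1 to f4 makes exactly 3 down-moves and 5 right-moves in some order.
With no other constraints that would be C(8,3) = 56 routes.
Split at e4 and multiply the segment counts (each segment already excludes blocked cells): a1→e4: 15; e4→f4: 1; product = 15.
That gives 15 routes.

15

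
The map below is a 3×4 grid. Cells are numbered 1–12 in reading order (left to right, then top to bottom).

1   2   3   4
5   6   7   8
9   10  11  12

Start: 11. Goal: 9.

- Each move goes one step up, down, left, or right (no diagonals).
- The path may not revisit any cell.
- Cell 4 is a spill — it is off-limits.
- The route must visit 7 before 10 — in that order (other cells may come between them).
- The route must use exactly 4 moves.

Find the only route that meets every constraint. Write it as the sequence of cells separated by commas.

11, 7, 6, 10, 9

The waypoints must appear in the order 7, 10, with no cell reused.
Route from 11: up 1 to 7, left 1 to 6, down 1 to 10, left 1 to 9 — 4 moves in all.
Check: order respected (7 at step 1, 10 at step 3); 4 moves as required.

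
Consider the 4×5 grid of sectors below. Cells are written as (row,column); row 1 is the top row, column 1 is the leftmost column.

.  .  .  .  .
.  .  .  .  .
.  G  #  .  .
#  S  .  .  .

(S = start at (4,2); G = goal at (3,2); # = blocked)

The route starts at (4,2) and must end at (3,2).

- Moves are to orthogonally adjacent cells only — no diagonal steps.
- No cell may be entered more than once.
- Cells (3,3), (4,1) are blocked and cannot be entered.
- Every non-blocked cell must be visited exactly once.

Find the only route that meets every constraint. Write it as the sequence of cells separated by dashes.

(4,2) - (4,3) - (4,4) - (4,5) - (3,5) - (3,4) - (2,4) - (2,5) - (1,5) - (1,4) - (1,3) - (2,3) - (2,2) - (1,2) - (1,1) - (2,1) - (3,1) - (3,2)

Need to visit all 18 open cells exactly once, starting at (4,2) and ending at (3,2).
Cell (1,1) has only two open neighbours ((2,1) and (1,2)), so the path must pass straight through it: one of those is the cell it's entered from and the other is where it exits.
Route from (4,2): right 3 to (4,5), up 1 to (3,5), left 1 to (3,4), up 1 to (2,4), right 1 to (2,5), up 1 to (1,5), left 2 to (1,3), down 1 to (2,3), left 1 to (2,2), up 1 to (1,2), left 1 to (1,1), down 2 to (3,1), right 1 to (3,2) — 17 moves in all.
Check: all 18 open cells covered.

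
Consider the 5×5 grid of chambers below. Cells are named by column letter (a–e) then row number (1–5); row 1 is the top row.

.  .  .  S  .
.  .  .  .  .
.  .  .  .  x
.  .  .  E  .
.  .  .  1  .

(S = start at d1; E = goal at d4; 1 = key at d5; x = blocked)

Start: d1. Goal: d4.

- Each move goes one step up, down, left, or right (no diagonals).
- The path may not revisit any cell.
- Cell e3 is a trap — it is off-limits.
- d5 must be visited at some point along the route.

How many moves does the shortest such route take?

7

Any route passes through d5 somewhere between d1 and d4. Summing Manhattan distances along the two legs (d1 → d5 → d4) gives a lower bound of 4 + 1 = 5 moves.
The shortest route satisfying every rule uses 7 moves: d1 → d2 → d3 → c3 → c4 → c5 → d5 → d4.
The bound of 5 isn't tight here; checking systematically, no route of length 5 through 6 satisfies every constraint, so 7 is the minimum.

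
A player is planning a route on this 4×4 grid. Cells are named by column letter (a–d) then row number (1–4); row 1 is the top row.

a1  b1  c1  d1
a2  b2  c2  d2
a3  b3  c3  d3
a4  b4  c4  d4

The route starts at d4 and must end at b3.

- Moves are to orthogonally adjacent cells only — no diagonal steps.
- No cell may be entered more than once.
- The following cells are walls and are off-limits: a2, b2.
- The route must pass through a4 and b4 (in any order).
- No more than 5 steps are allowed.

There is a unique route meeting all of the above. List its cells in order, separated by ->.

d4 -> c4 -> b4 -> a4 -> a3 -> b3

The budget equals the shortest possible length, so every move has to be on a shortest route through the required cells.
Route from d4: left 3 to a4, up 1 to a3, right 1 to b3 — 5 moves in all.
Check: all required cells visited; 5 ≤ 5 moves.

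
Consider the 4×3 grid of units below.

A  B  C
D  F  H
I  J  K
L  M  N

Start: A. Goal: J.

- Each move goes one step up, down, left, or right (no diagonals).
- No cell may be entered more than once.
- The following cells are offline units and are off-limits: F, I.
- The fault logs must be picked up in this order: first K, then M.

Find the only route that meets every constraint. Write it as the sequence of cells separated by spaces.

A B C H K N M J

The waypoints must appear in the order K, M, with no cell reused.
Route from A: right 2 to C, down 3 to N, left 1 to M, up 1 to J — 7 moves in all.
Check: order respected (K at step 4, M at step 6).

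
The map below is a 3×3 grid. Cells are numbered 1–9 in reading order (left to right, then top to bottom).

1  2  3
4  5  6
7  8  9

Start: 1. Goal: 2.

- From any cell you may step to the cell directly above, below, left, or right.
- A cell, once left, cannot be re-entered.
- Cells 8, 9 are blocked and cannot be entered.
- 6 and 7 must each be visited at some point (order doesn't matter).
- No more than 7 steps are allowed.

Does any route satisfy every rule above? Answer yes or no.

7 must be visited but has only one open neighbour (4), and it is neither the start nor the goal — the route would have to enter and leave through 4, re-entering it.

no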